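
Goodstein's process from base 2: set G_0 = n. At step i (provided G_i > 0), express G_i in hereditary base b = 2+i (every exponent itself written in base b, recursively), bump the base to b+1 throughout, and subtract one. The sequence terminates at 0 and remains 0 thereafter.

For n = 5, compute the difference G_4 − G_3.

G_0=5  [base 2] 2^2 + 1  →[2↦3]→  3^3 + 1 = 28  −1 ⇒ G_1=27
G_1=27  [base 3] 3^3  →[3↦4]→  4^4 = 256  −1 ⇒ G_2=255
G_2=255  [base 4] 3·4^3 + 3·4^2 + 3·4 + 3  →[4↦5]→  3·5^3 + 3·5^2 + 3·5 + 3 = 468  −1 ⇒ G_3=467
G_3=467  [base 5] 3·5^3 + 3·5^2 + 3·5 + 2  →[5↦6]→  3·6^3 + 3·6^2 + 3·6 + 2 = 776  −1 ⇒ G_4=775

308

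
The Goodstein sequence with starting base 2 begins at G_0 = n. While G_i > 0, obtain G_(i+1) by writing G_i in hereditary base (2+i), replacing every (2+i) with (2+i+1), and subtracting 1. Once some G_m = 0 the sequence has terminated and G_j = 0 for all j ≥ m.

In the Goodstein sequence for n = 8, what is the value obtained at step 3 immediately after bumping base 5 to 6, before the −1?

(0) 8|_2 = 2^(2 + 1) ↦ 3^(3 + 1)|_3 = 81 ⇒ 80
(1) 80|_3 = 2·3^3 + 2·3^2 + 2·3 + 2 ↦ 2·4^4 + 2·4^2 + 2·4 + 2|_4 = 554 ⇒ 553
(2) 553|_4 = 2·4^4 + 2·4^2 + 2·4 + 1 ↦ 2·5^5 + 2·5^2 + 2·5 + 1|_5 = 6311 ⇒ 6310

93396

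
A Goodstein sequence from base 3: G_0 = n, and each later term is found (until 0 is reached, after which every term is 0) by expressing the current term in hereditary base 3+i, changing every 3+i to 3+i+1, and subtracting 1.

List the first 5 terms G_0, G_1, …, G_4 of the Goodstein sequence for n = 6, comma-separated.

6, 7, 7, 7, 7

(0) 6|_3 = 2·3 ↦ 2·4|_4 = 8 ⇒ 7
(1) 7|_4 = 4 + 3 ↦ 5 + 3|_5 = 8 ⇒ 7
(2) 7|_5 = 5 + 2 ↦ 6 + 2|_6 = 8 ⇒ 7
(3) 7|_6 = 6 + 1 ↦ 7 + 1|_7 = 8 ⇒ 7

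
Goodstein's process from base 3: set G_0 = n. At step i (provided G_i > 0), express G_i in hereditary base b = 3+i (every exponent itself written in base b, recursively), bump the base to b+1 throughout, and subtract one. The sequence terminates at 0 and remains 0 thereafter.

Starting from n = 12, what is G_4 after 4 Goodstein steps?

[0] 12 ≡ 3^2 + 3 (base 3). Lift 4: 20. −1: 19.
[1] 19 ≡ 4^2 + 3 (base 4). Lift 5: 28. −1: 27.
[2] 27 ≡ 5^2 + 2 (base 5). Lift 6: 38. −1: 37.
[3] 37 ≡ 6^2 + 1 (base 6). Lift 7: 50. −1: 49.
[4] 49 ≡ 7^2 (base 7). Lift 8: 64. −1: 63.

49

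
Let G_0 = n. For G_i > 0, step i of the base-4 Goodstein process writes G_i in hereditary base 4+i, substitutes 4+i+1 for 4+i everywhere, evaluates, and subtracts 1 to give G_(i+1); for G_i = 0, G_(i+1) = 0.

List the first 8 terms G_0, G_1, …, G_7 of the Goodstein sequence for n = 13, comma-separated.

13 —HB4→ 3·4 + 1 —bump→ 3·5 + 1 = 16 —(−1)→ 15
15 —HB5→ 3·5 —bump→ 3·6 = 18 —(−1)→ 17
17 —HB6→ 2·6 + 5 —bump→ 2·7 + 5 = 19 —(−1)→ 18
18 —HB7→ 2·7 + 4 —bump→ 2·8 + 4 = 20 —(−1)→ 19
19 —HB8→ 2·8 + 3 —bump→ 2·9 + 3 = 21 —(−1)→ 20
20 —HB9→ 2·9 + 2 —bump→ 2·10 + 2 = 22 —(−1)→ 21
21 —HB10→ 2·10 + 1 —bump→ 2·11 + 1 = 23 —(−1)→ 22

13, 15, 17, 18, 19, 20, 21, 22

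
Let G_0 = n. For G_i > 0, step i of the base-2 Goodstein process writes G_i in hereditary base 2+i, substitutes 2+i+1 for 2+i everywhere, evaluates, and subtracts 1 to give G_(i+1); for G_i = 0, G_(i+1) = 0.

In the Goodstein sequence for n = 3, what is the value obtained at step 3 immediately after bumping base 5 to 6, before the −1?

2

(0) 3|_2 = 2 + 1 ↦ 3 + 1|_3 = 4 ⇒ 3
(1) 3|_3 = 3 ↦ 4|_4 = 4 ⇒ 3
(2) 3|_4 = 3 ↦ 3|_5 = 3 ⇒ 2
(3) 2|_5 = 2 ↦ 2|_6 = 2 ⇒ 1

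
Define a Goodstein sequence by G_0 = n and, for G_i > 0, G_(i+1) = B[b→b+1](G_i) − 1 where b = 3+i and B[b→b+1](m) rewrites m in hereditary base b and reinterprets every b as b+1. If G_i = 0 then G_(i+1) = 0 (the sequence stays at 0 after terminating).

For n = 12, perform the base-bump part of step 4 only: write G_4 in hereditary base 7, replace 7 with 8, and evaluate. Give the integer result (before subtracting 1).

64

[0] 12 ≡ 3^2 + 3 (base 3). Lift 4: 20. −1: 19.
[1] 19 ≡ 4^2 + 3 (base 4). Lift 5: 28. −1: 27.
[2] 27 ≡ 5^2 + 2 (base 5). Lift 6: 38. −1: 37.
[3] 37 ≡ 6^2 + 1 (base 6). Lift 7: 50. −1: 49.
[4] 49 ≡ 7^2 (base 7). Lift 8: 64. −1: 63.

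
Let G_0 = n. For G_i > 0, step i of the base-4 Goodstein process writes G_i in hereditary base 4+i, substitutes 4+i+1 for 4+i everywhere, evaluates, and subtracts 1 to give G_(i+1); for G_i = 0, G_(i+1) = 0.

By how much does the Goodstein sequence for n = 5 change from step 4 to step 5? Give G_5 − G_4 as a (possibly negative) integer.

[0] 5 ≡ 4 + 1 (base 4). Lift 5: 6. −1: 5.
[1] 5 ≡ 5 (base 5). Lift 6: 6. −1: 5.
[2] 5 ≡ 5 (base 6). Lift 7: 5. −1: 4.
[3] 4 ≡ 4 (base 7). Lift 8: 4. −1: 3.
[4] 3 ≡ 3 (base 8). Lift 9: 3. −1: 2.

-1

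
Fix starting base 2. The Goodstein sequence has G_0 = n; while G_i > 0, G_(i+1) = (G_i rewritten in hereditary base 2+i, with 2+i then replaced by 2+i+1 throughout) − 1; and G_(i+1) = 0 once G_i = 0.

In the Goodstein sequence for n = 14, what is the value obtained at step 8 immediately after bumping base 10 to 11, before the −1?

3138429262497

[0] 14 ≡ 2^(2 + 1) + 2^2 + 2 (base 2). Lift 3: 111. −1: 110.
[1] 110 ≡ 3^(3 + 1) + 3^3 + 2 (base 3). Lift 4: 1282. −1: 1281.
[2] 1281 ≡ 4^(4 + 1) + 4^4 + 1 (base 4). Lift 5: 18751. −1: 18750.
[3] 18750 ≡ 5^(5 + 1) + 5^5 (base 5). Lift 6: 326592. −1: 326591.
[4] 326591 ≡ 6^(6 + 1) + 5·6^5 + 5·6^4 + 5·6^3 + 5·6^2 + 5·6 + 5 (base 6). Lift 7: 5862841. −1: 5862840.
[5] 5862840 ≡ 7^(7 + 1) + 5·7^5 + 5·7^4 + 5·7^3 + 5·7^2 + 5·7 + 4 (base 7). Lift 8: 134404972. −1: 134404971.
[6] 134404971 ≡ 8^(8 + 1) + 5·8^5 + 5·8^4 + 5·8^3 + 5·8^2 + 5·8 + 3 (base 8). Lift 9: 3487116549. −1: 3487116548.
[7] 3487116548 ≡ 9^(9 + 1) + 5·9^5 + 5·9^4 + 5·9^3 + 5·9^2 + 5·9 + 2 (base 9). Lift 10: 100000555552. −1: 100000555551.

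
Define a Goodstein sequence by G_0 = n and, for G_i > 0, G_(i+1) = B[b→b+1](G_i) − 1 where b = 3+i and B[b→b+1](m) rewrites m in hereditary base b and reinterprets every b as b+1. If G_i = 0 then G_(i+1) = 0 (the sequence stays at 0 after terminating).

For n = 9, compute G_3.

9 —HB3→ 3^2 —bump→ 4^2 = 16 —(−1)→ 15
15 —HB4→ 3·4 + 3 —bump→ 3·5 + 3 = 18 —(−1)→ 17
17 —HB5→ 3·5 + 2 —bump→ 3·6 + 2 = 20 —(−1)→ 19
19 —HB6→ 3·6 + 1 —bump→ 3·7 + 1 = 22 —(−1)→ 21

19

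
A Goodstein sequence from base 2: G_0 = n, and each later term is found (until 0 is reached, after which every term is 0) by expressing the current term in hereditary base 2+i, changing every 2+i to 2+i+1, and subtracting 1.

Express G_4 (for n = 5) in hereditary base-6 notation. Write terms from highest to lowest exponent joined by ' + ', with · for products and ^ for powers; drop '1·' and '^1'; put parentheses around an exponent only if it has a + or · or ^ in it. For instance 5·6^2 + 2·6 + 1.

i=0: 5 = 2^2 + 1 (b=2); 2→3: 3^3 + 1 = 28; 28−1 = 27
i=1: 27 = 3^3 (b=3); 3→4: 4^4 = 256; 256−1 = 255
i=2: 255 = 3·4^3 + 3·4^2 + 3·4 + 3 (b=4); 4→5: 3·5^3 + 3·5^2 + 3·5 + 3 = 468; 468−1 = 467
i=3: 467 = 3·5^3 + 3·5^2 + 3·5 + 2 (b=5); 5→6: 3·6^3 + 3·6^2 + 3·6 + 2 = 776; 776−1 = 775
i=4: 775 = 3·6^3 + 3·6^2 + 3·6 + 1 (b=6); 6→7: 3·7^3 + 3·7^2 + 3·7 + 1 = 1198; 1198−1 = 1197

3·6^3 + 3·6^2 + 3·6 + 1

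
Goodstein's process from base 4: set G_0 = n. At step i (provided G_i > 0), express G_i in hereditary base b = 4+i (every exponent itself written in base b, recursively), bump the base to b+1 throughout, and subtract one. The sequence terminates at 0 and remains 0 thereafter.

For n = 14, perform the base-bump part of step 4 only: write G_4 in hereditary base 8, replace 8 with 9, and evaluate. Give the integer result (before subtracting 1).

23

base 4: 14 = 3·4 + 2; at 5: 3·5 + 2 = 17; next = 16
base 5: 16 = 3·5 + 1; at 6: 3·6 + 1 = 19; next = 18
base 6: 18 = 3·6; at 7: 3·7 = 21; next = 20
base 7: 20 = 2·7 + 6; at 8: 2·8 + 6 = 22; next = 21
base 8: 21 = 2·8 + 5; at 9: 2·9 + 5 = 23; next = 22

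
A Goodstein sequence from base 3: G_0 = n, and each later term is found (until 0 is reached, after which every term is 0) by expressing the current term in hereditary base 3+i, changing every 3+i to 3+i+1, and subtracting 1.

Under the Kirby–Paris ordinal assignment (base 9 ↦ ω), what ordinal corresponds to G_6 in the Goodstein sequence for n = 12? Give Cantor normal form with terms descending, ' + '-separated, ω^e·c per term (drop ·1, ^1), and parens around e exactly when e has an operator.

12 —HB3→ 3^2 + 3 —bump→ 4^2 + 4 = 20 —(−1)→ 19
19 —HB4→ 4^2 + 3 —bump→ 5^2 + 3 = 28 —(−1)→ 27
27 —HB5→ 5^2 + 2 —bump→ 6^2 + 2 = 38 —(−1)→ 37
37 —HB6→ 6^2 + 1 —bump→ 7^2 + 1 = 50 —(−1)→ 49
49 —HB7→ 7^2 —bump→ 8^2 = 64 —(−1)→ 63
63 —HB8→ 7·8 + 7 —bump→ 7·9 + 7 = 70 —(−1)→ 69

ω·7 + 6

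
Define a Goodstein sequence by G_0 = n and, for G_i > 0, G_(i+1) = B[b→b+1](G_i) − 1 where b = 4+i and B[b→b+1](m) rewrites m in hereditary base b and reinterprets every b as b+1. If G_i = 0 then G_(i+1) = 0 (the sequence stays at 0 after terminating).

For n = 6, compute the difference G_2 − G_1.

G_0=6  [base 4] 4 + 2  →[4↦5]→  5 + 2 = 7  −1 ⇒ G_1=6
G_1=6  [base 5] 5 + 1  →[5↦6]→  6 + 1 = 7  −1 ⇒ G_2=6

0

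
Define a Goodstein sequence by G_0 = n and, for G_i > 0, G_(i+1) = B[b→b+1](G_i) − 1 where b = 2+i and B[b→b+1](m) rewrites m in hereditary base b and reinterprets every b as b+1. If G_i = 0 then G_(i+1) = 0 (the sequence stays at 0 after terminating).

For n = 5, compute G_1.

(0) 5|_2 = 2^2 + 1 ↦ 3^3 + 1|_3 = 28 ⇒ 27
(1) 27|_3 = 3^3 ↦ 4^4|_4 = 256 ⇒ 255

27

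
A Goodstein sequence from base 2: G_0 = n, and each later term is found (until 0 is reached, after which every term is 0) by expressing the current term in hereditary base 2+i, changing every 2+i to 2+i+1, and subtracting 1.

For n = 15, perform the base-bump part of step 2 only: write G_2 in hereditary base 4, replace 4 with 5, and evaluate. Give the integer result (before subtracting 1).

18753

step 0: 15 = 2^(2 + 1) + 2^2 + 2 + 1; sub 3 for 2: 3^(3 + 1) + 3^3 + 3 + 1; = 112; G_1 = 112−1 = 111
step 1: 111 = 3^(3 + 1) + 3^3 + 3; sub 4 for 3: 4^(4 + 1) + 4^4 + 4; = 1284; G_2 = 1284−1 = 1283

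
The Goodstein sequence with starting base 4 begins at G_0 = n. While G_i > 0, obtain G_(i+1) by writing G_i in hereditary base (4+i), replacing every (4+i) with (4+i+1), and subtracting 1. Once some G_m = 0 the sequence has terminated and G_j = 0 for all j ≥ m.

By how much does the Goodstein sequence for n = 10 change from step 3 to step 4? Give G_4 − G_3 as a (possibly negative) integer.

0

(0) 10|_4 = 2·4 + 2 ↦ 2·5 + 2|_5 = 12 ⇒ 11
(1) 11|_5 = 2·5 + 1 ↦ 2·6 + 1|_6 = 13 ⇒ 12
(2) 12|_6 = 2·6 ↦ 2·7|_7 = 14 ⇒ 13
(3) 13|_7 = 7 + 6 ↦ 8 + 6|_8 = 14 ⇒ 13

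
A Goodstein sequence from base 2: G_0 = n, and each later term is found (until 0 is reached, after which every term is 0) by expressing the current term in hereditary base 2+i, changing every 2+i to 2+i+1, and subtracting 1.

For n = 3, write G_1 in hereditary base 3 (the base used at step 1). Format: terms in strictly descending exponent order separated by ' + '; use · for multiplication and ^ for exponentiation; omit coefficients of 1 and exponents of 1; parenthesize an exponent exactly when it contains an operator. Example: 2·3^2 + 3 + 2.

3

base 2: 3 = 2 + 1; at 3: 3 + 1 = 4; next = 3
base 3: 3 = 3; at 4: 4 = 4; next = 3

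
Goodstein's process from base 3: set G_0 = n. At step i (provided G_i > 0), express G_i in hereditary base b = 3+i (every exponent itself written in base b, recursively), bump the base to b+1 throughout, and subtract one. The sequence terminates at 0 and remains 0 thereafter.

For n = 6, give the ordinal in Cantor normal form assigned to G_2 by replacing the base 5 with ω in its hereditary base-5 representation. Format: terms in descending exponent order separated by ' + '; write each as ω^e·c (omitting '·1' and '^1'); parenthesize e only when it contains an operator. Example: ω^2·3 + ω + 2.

ω + 2

(0) 6|_3 = 2·3 ↦ 2·4|_4 = 8 ⇒ 7
(1) 7|_4 = 4 + 3 ↦ 5 + 3|_5 = 8 ⇒ 7
(2) 7|_5 = 5 + 2 ↦ 6 + 2|_6 = 8 ⇒ 7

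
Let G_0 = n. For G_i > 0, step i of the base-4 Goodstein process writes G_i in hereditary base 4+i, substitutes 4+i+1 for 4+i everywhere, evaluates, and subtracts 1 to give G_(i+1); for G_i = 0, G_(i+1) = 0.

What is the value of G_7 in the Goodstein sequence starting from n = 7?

(0) 7|_4 = 4 + 3 ↦ 5 + 3|_5 = 8 ⇒ 7
(1) 7|_5 = 5 + 2 ↦ 6 + 2|_6 = 8 ⇒ 7
(2) 7|_6 = 6 + 1 ↦ 7 + 1|_7 = 8 ⇒ 7
(3) 7|_7 = 7 ↦ 8|_8 = 8 ⇒ 7
(4) 7|_8 = 7 ↦ 7|_9 = 7 ⇒ 6
(5) 6|_9 = 6 ↦ 6|_10 = 6 ⇒ 5
(6) 5|_10 = 5 ↦ 5|_11 = 5 ⇒ 4
(7) 4|_11 = 4 ↦ 4|_12 = 4 ⇒ 3

4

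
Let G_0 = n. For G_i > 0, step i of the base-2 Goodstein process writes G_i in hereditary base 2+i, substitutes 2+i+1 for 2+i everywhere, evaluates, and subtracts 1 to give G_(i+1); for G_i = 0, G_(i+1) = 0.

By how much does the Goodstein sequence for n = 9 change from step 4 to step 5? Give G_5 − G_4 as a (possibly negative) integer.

G_0 = 9. HB_2(9) = 2^(2 + 1) + 1. Bump = 82. G_1 = 81.
G_1 = 81. HB_3(81) = 3^(3 + 1). Bump = 1024. G_2 = 1023.
G_2 = 1023. HB_4(1023) = 3·4^4 + 3·4^3 + 3·4^2 + 3·4 + 3. Bump = 9843. G_3 = 9842.
G_3 = 9842. HB_5(9842) = 3·5^5 + 3·5^3 + 3·5^2 + 3·5 + 2. Bump = 140744. G_4 = 140743.
G_4 = 140743. HB_6(140743) = 3·6^6 + 3·6^3 + 3·6^2 + 3·6 + 1. Bump = 2471827. G_5 = 2471826.

2331083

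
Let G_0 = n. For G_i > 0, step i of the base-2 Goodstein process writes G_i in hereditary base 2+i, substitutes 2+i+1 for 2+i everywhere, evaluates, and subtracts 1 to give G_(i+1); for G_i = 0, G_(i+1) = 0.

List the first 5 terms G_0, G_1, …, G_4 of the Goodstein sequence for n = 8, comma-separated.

8, 80, 553, 6310, 93395

8 —HB2→ 2^(2 + 1) —bump→ 3^(3 + 1) = 81 —(−1)→ 80
80 —HB3→ 2·3^3 + 2·3^2 + 2·3 + 2 —bump→ 2·4^4 + 2·4^2 + 2·4 + 2 = 554 —(−1)→ 553
553 —HB4→ 2·4^4 + 2·4^2 + 2·4 + 1 —bump→ 2·5^5 + 2·5^2 + 2·5 + 1 = 6311 —(−1)→ 6310
6310 —HB5→ 2·5^5 + 2·5^2 + 2·5 —bump→ 2·6^6 + 2·6^2 + 2·6 = 93396 —(−1)→ 93395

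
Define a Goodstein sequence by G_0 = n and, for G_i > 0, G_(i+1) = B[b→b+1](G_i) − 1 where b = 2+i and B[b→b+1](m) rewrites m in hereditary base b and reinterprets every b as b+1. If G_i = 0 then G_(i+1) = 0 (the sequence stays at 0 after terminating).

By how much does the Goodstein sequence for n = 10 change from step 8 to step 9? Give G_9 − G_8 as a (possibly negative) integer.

[0] 10 ≡ 2^(2 + 1) + 2 (base 2). Lift 3: 84. −1: 83.
[1] 83 ≡ 3^(3 + 1) + 2 (base 3). Lift 4: 1026. −1: 1025.
[2] 1025 ≡ 4^(4 + 1) + 1 (base 4). Lift 5: 15626. −1: 15625.
[3] 15625 ≡ 5^(5 + 1) (base 5). Lift 6: 279936. −1: 279935.
[4] 279935 ≡ 5·6^6 + 5·6^5 + 5·6^4 + 5·6^3 + 5·6^2 + 5·6 + 5 (base 6). Lift 7: 4215755. −1: 4215754.
[5] 4215754 ≡ 5·7^7 + 5·7^5 + 5·7^4 + 5·7^3 + 5·7^2 + 5·7 + 4 (base 7). Lift 8: 84073324. −1: 84073323.
[6] 84073323 ≡ 5·8^8 + 5·8^5 + 5·8^4 + 5·8^3 + 5·8^2 + 5·8 + 3 (base 8). Lift 9: 1937434593. −1: 1937434592.
[7] 1937434592 ≡ 5·9^9 + 5·9^5 + 5·9^4 + 5·9^3 + 5·9^2 + 5·9 + 2 (base 9). Lift 10: 50000555552. −1: 50000555551.
[8] 50000555551 ≡ 5·10^10 + 5·10^5 + 5·10^4 + 5·10^3 + 5·10^2 + 5·10 + 1 (base 10). Lift 11: 1426559238831. −1: 1426559238830.

1376558683279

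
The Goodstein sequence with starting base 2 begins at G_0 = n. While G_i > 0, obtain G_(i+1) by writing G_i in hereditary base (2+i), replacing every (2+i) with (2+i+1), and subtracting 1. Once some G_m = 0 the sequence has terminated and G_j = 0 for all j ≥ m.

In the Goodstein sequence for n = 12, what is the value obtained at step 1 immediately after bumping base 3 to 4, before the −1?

G_0=12  [base 2] 2^(2 + 1) + 2^2  →[2↦3]→  3^(3 + 1) + 3^3 = 108  −1 ⇒ G_1=107
G_1=107  [base 3] 3^(3 + 1) + 2·3^2 + 2·3 + 2  →[3↦4]→  4^(4 + 1) + 2·4^2 + 2·4 + 2 = 1066  −1 ⇒ G_2=1065

1066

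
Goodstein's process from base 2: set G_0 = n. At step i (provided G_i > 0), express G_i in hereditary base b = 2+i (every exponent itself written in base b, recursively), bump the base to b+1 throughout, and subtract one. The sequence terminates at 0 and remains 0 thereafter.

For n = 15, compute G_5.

i=0: 15 = 2^(2 + 1) + 2^2 + 2 + 1 (b=2); 2→3: 3^(3 + 1) + 3^3 + 3 + 1 = 112; 112−1 = 111
i=1: 111 = 3^(3 + 1) + 3^3 + 3 (b=3); 3→4: 4^(4 + 1) + 4^4 + 4 = 1284; 1284−1 = 1283
i=2: 1283 = 4^(4 + 1) + 4^4 + 3 (b=4); 4→5: 5^(5 + 1) + 5^5 + 3 = 18753; 18753−1 = 18752
i=3: 18752 = 5^(5 + 1) + 5^5 + 2 (b=5); 5→6: 6^(6 + 1) + 6^6 + 2 = 326594; 326594−1 = 326593
i=4: 326593 = 6^(6 + 1) + 6^6 + 1 (b=6); 6→7: 7^(7 + 1) + 7^7 + 1 = 6588345; 6588345−1 = 6588344

6588344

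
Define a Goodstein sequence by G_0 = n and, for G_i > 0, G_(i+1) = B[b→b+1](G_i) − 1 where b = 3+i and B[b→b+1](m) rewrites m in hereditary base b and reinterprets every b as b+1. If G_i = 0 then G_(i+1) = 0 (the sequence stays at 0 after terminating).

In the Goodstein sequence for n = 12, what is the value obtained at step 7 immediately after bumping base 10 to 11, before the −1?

82

G_0 = 12. HB_3(12) = 3^2 + 3. Bump = 20. G_1 = 19.
G_1 = 19. HB_4(19) = 4^2 + 3. Bump = 28. G_2 = 27.
G_2 = 27. HB_5(27) = 5^2 + 2. Bump = 38. G_3 = 37.
G_3 = 37. HB_6(37) = 6^2 + 1. Bump = 50. G_4 = 49.
G_4 = 49. HB_7(49) = 7^2. Bump = 64. G_5 = 63.
G_5 = 63. HB_8(63) = 7·8 + 7. Bump = 70. G_6 = 69.
G_6 = 69. HB_9(69) = 7·9 + 6. Bump = 76. G_7 = 75.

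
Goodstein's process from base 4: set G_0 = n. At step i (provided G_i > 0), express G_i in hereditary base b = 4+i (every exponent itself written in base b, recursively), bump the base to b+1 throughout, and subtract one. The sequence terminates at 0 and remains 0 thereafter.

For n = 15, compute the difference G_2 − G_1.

15 —HB4→ 3·4 + 3 —bump→ 3·5 + 3 = 18 —(−1)→ 17
17 —HB5→ 3·5 + 2 —bump→ 3·6 + 2 = 20 —(−1)→ 19

2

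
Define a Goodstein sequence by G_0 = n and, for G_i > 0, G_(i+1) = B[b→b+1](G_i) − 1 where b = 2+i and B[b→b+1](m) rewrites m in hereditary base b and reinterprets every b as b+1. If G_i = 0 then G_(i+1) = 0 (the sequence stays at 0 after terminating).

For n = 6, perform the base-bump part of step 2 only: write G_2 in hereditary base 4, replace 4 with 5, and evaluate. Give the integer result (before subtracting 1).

3126

(0) 6|_2 = 2^2 + 2 ↦ 3^3 + 3|_3 = 30 ⇒ 29
(1) 29|_3 = 3^3 + 2 ↦ 4^4 + 2|_4 = 258 ⇒ 257
(2) 257|_4 = 4^4 + 1 ↦ 5^5 + 1|_5 = 3126 ⇒ 3125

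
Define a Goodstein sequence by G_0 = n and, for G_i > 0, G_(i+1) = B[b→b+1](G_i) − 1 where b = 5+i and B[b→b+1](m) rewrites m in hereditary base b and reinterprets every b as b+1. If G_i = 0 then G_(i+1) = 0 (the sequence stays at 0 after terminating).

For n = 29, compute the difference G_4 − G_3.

base 5: 29 = 5^2 + 4; at 6: 6^2 + 4 = 40; next = 39
base 6: 39 = 6^2 + 3; at 7: 7^2 + 3 = 52; next = 51
base 7: 51 = 7^2 + 2; at 8: 8^2 + 2 = 66; next = 65
base 8: 65 = 8^2 + 1; at 9: 9^2 + 1 = 82; next = 81

16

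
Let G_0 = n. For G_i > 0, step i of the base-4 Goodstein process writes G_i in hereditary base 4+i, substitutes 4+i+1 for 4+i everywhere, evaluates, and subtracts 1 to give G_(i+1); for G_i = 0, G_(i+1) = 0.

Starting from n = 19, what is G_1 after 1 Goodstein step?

[0] 19 ≡ 4^2 + 3 (base 4). Lift 5: 28. −1: 27.
[1] 27 ≡ 5^2 + 2 (base 5). Lift 6: 38. −1: 37.

27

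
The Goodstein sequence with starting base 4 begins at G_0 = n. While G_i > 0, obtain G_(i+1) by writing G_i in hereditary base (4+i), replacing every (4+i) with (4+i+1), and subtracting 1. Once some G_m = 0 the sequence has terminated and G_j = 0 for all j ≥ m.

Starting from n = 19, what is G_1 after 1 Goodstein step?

G_0 = 19. HB_4(19) = 4^2 + 3. Bump = 28. G_1 = 27.
G_1 = 27. HB_5(27) = 5^2 + 2. Bump = 38. G_2 = 37.

27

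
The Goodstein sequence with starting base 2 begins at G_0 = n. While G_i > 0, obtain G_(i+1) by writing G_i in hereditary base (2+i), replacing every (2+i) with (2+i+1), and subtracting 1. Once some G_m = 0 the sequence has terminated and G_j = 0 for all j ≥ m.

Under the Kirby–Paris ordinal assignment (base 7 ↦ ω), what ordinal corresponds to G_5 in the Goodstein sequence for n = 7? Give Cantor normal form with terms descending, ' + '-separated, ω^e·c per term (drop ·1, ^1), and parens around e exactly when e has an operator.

ω^ω

7 —HB2→ 2^2 + 2 + 1 —bump→ 3^3 + 3 + 1 = 31 —(−1)→ 30
30 —HB3→ 3^3 + 3 —bump→ 4^4 + 4 = 260 —(−1)→ 259
259 —HB4→ 4^4 + 3 —bump→ 5^5 + 3 = 3128 —(−1)→ 3127
3127 —HB5→ 5^5 + 2 —bump→ 6^6 + 2 = 46658 —(−1)→ 46657
46657 —HB6→ 6^6 + 1 —bump→ 7^7 + 1 = 823544 —(−1)→ 823543
823543 —HB7→ 7^7 —bump→ 8^8 = 16777216 —(−1)→ 16777215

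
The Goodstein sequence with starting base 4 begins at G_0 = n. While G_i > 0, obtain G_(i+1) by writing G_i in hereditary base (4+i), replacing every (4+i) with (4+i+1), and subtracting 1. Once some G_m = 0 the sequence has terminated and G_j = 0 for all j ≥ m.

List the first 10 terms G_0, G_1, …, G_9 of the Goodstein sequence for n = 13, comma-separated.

step 0: 13 = 3·4 + 1; sub 5 for 4: 3·5 + 1; = 16; G_1 = 16−1 = 15
step 1: 15 = 3·5; sub 6 for 5: 3·6; = 18; G_2 = 18−1 = 17
step 2: 17 = 2·6 + 5; sub 7 for 6: 2·7 + 5; = 19; G_3 = 19−1 = 18
step 3: 18 = 2·7 + 4; sub 8 for 7: 2·8 + 4; = 20; G_4 = 20−1 = 19
step 4: 19 = 2·8 + 3; sub 9 for 8: 2·9 + 3; = 21; G_5 = 21−1 = 20
step 5: 20 = 2·9 + 2; sub 10 for 9: 2·10 + 2; = 22; G_6 = 22−1 = 21
step 6: 21 = 2·10 + 1; sub 11 for 10: 2·11 + 1; = 23; G_7 = 23−1 = 22
step 7: 22 = 2·11; sub 12 for 11: 2·12; = 24; G_8 = 24−1 = 23
step 8: 23 = 12 + 11; sub 13 for 12: 13 + 11; = 24; G_9 = 24−1 = 23

13, 15, 17, 18, 19, 20, 21, 22, 23, 23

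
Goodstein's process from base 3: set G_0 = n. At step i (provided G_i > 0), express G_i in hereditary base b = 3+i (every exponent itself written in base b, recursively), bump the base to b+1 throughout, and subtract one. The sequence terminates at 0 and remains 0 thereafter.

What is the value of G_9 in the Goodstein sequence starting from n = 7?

7

G_0 = 7. HB_3(7) = 2·3 + 1. Bump = 9. G_1 = 8.
G_1 = 8. HB_4(8) = 2·4. Bump = 10. G_2 = 9.
G_2 = 9. HB_5(9) = 5 + 4. Bump = 10. G_3 = 9.
G_3 = 9. HB_6(9) = 6 + 3. Bump = 10. G_4 = 9.
G_4 = 9. HB_7(9) = 7 + 2. Bump = 10. G_5 = 9.
G_5 = 9. HB_8(9) = 8 + 1. Bump = 10. G_6 = 9.
G_6 = 9. HB_9(9) = 9. Bump = 10. G_7 = 9.
G_7 = 9. HB_10(9) = 9. Bump = 9. G_8 = 8.
G_8 = 8. HB_11(8) = 8. Bump = 8. G_9 = 7.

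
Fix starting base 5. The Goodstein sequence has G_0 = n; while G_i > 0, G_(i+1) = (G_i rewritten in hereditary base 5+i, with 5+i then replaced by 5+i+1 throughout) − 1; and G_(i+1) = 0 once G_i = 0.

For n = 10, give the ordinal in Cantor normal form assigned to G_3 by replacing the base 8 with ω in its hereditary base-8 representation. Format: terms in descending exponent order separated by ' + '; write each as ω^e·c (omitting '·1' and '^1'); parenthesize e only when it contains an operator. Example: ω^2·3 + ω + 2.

ω + 3

G_0=10  [base 5] 2·5  →[5↦6]→  2·6 = 12  −1 ⇒ G_1=11
G_1=11  [base 6] 6 + 5  →[6↦7]→  7 + 5 = 12  −1 ⇒ G_2=11
G_2=11  [base 7] 7 + 4  →[7↦8]→  8 + 4 = 12  −1 ⇒ G_3=11
G_3=11  [base 8] 8 + 3  →[8↦9]→  9 + 3 = 12  −1 ⇒ G_4=11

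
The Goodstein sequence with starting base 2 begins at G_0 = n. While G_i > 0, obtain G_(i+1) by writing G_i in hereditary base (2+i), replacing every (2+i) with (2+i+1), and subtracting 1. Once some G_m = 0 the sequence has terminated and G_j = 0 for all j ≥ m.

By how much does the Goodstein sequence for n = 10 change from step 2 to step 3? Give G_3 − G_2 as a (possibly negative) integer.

G_0=10  [base 2] 2^(2 + 1) + 2  →[2↦3]→  3^(3 + 1) + 3 = 84  −1 ⇒ G_1=83
G_1=83  [base 3] 3^(3 + 1) + 2  →[3↦4]→  4^(4 + 1) + 2 = 1026  −1 ⇒ G_2=1025
G_2=1025  [base 4] 4^(4 + 1) + 1  →[4↦5]→  5^(5 + 1) + 1 = 15626  −1 ⇒ G_3=15625

14600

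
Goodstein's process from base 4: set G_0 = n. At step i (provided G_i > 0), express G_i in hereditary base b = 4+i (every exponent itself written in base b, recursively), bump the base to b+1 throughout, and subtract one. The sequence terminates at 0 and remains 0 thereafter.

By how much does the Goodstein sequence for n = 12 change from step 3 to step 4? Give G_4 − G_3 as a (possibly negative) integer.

(0) 12|_4 = 3·4 ↦ 3·5|_5 = 15 ⇒ 14
(1) 14|_5 = 2·5 + 4 ↦ 2·6 + 4|_6 = 16 ⇒ 15
(2) 15|_6 = 2·6 + 3 ↦ 2·7 + 3|_7 = 17 ⇒ 16
(3) 16|_7 = 2·7 + 2 ↦ 2·8 + 2|_8 = 18 ⇒ 17

1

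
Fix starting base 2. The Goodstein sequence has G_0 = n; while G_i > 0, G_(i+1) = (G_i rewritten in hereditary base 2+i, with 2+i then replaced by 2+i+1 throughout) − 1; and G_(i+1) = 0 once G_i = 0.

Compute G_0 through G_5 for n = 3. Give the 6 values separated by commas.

(0) 3|_2 = 2 + 1 ↦ 3 + 1|_3 = 4 ⇒ 3
(1) 3|_3 = 3 ↦ 4|_4 = 4 ⇒ 3
(2) 3|_4 = 3 ↦ 3|_5 = 3 ⇒ 2
(3) 2|_5 = 2 ↦ 2|_6 = 2 ⇒ 1
(4) 1|_6 = 1 ↦ 1|_7 = 1 ⇒ 0

3, 3, 3, 2, 1, 0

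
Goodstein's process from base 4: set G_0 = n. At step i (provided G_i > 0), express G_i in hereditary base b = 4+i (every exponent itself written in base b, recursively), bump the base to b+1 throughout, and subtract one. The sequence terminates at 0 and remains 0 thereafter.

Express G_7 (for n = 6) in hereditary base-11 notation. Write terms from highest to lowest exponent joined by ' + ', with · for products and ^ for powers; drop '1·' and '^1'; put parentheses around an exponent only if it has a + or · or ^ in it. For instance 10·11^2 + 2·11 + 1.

G_0 = 6. HB_4(6) = 4 + 2. Bump = 7. G_1 = 6.
G_1 = 6. HB_5(6) = 5 + 1. Bump = 7. G_2 = 6.
G_2 = 6. HB_6(6) = 6. Bump = 7. G_3 = 6.
G_3 = 6. HB_7(6) = 6. Bump = 6. G_4 = 5.
G_4 = 5. HB_8(5) = 5. Bump = 5. G_5 = 4.
G_5 = 4. HB_9(4) = 4. Bump = 4. G_6 = 3.
G_6 = 3. HB_10(3) = 3. Bump = 3. G_7 = 2.

2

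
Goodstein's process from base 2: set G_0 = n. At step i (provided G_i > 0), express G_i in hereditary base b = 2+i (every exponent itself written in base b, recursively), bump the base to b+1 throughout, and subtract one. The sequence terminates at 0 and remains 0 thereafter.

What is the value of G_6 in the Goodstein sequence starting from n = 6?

i=0: 6 = 2^2 + 2 (b=2); 2→3: 3^3 + 3 = 30; 30−1 = 29
i=1: 29 = 3^3 + 2 (b=3); 3→4: 4^4 + 2 = 258; 258−1 = 257
i=2: 257 = 4^4 + 1 (b=4); 4→5: 5^5 + 1 = 3126; 3126−1 = 3125
i=3: 3125 = 5^5 (b=5); 5→6: 6^6 = 46656; 46656−1 = 46655
i=4: 46655 = 5·6^5 + 5·6^4 + 5·6^3 + 5·6^2 + 5·6 + 5 (b=6); 6→7: 5·7^5 + 5·7^4 + 5·7^3 + 5·7^2 + 5·7 + 5 = 98040; 98040−1 = 98039
i=5: 98039 = 5·7^5 + 5·7^4 + 5·7^3 + 5·7^2 + 5·7 + 4 (b=7); 7→8: 5·8^5 + 5·8^4 + 5·8^3 + 5·8^2 + 5·8 + 4 = 187244; 187244−1 = 187243

187243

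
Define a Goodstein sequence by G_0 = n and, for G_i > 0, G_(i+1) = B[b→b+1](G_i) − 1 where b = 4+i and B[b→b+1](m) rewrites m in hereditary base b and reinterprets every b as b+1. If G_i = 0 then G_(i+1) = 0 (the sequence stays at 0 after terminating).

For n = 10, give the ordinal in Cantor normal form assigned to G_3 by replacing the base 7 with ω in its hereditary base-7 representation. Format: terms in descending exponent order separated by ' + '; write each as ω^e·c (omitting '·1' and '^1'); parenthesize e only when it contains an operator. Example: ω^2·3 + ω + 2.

G_0 = 10. HB_4(10) = 2·4 + 2. Bump = 12. G_1 = 11.
G_1 = 11. HB_5(11) = 2·5 + 1. Bump = 13. G_2 = 12.
G_2 = 12. HB_6(12) = 2·6. Bump = 14. G_3 = 13.
G_3 = 13. HB_7(13) = 7 + 6. Bump = 14. G_4 = 13.

ω + 6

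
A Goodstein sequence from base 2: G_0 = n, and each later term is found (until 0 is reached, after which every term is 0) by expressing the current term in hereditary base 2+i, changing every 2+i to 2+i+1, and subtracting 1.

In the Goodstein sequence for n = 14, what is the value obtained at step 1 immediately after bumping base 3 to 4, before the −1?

1282

14 —HB2→ 2^(2 + 1) + 2^2 + 2 —bump→ 3^(3 + 1) + 3^3 + 3 = 111 —(−1)→ 110
110 —HB3→ 3^(3 + 1) + 3^3 + 2 —bump→ 4^(4 + 1) + 4^4 + 2 = 1282 —(−1)→ 1281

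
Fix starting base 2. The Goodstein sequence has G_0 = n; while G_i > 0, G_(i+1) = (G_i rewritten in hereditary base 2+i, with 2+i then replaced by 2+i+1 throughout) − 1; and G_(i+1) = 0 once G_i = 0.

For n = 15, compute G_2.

1283

step 0: 15 = 2^(2 + 1) + 2^2 + 2 + 1; sub 3 for 2: 3^(3 + 1) + 3^3 + 3 + 1; = 112; G_1 = 112−1 = 111
step 1: 111 = 3^(3 + 1) + 3^3 + 3; sub 4 for 3: 4^(4 + 1) + 4^4 + 4; = 1284; G_2 = 1284−1 = 1283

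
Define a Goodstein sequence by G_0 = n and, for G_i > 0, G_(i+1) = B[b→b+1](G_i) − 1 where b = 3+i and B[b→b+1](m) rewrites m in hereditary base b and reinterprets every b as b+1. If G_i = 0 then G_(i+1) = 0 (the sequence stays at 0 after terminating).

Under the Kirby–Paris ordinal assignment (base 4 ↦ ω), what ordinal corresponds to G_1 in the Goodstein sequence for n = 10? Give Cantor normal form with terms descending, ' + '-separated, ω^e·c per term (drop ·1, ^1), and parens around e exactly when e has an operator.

ω^2

(0) 10|_3 = 3^2 + 1 ↦ 4^2 + 1|_4 = 17 ⇒ 16
(1) 16|_4 = 4^2 ↦ 5^2|_5 = 25 ⇒ 24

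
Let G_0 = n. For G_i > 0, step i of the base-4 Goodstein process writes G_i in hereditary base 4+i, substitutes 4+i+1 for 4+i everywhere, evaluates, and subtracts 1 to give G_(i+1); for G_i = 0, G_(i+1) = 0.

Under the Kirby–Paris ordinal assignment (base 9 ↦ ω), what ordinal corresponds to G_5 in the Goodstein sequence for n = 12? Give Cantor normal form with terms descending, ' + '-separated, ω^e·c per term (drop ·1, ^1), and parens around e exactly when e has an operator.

G_0=12  [base 4] 3·4  →[4↦5]→  3·5 = 15  −1 ⇒ G_1=14
G_1=14  [base 5] 2·5 + 4  →[5↦6]→  2·6 + 4 = 16  −1 ⇒ G_2=15
G_2=15  [base 6] 2·6 + 3  →[6↦7]→  2·7 + 3 = 17  −1 ⇒ G_3=16
G_3=16  [base 7] 2·7 + 2  →[7↦8]→  2·8 + 2 = 18  −1 ⇒ G_4=17
G_4=17  [base 8] 2·8 + 1  →[8↦9]→  2·9 + 1 = 19  −1 ⇒ G_5=18

ω·2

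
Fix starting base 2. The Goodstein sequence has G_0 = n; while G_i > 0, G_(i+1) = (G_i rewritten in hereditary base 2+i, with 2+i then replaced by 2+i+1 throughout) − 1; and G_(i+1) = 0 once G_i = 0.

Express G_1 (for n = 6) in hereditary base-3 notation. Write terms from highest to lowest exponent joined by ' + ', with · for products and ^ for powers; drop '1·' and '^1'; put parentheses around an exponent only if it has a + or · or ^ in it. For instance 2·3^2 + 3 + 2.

3^3 + 2

i=0: 6 = 2^2 + 2 (b=2); 2→3: 3^3 + 3 = 30; 30−1 = 29
i=1: 29 = 3^3 + 2 (b=3); 3→4: 4^4 + 2 = 258; 258−1 = 257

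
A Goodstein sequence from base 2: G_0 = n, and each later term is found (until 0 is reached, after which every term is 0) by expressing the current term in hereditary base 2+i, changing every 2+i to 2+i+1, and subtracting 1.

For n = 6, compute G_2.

G_0 = 6. HB_2(6) = 2^2 + 2. Bump = 30. G_1 = 29.
G_1 = 29. HB_3(29) = 3^3 + 2. Bump = 258. G_2 = 257.
G_2 = 257. HB_4(257) = 4^4 + 1. Bump = 3126. G_3 = 3125.

257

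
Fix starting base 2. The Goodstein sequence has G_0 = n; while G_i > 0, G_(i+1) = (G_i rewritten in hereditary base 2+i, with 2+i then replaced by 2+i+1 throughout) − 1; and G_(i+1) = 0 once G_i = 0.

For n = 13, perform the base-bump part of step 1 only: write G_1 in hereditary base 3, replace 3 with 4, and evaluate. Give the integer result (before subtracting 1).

G_0=13  [base 2] 2^(2 + 1) + 2^2 + 1  →[2↦3]→  3^(3 + 1) + 3^3 + 1 = 109  −1 ⇒ G_1=108
G_1=108  [base 3] 3^(3 + 1) + 3^3  →[3↦4]→  4^(4 + 1) + 4^4 = 1280  −1 ⇒ G_2=1279

1280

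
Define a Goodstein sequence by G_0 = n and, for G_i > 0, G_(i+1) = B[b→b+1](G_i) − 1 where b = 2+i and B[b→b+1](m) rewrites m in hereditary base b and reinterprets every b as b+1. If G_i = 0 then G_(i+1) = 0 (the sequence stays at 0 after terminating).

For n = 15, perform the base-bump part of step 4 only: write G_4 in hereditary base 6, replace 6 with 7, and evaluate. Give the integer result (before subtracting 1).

6588345

(0) 15|_2 = 2^(2 + 1) + 2^2 + 2 + 1 ↦ 3^(3 + 1) + 3^3 + 3 + 1|_3 = 112 ⇒ 111
(1) 111|_3 = 3^(3 + 1) + 3^3 + 3 ↦ 4^(4 + 1) + 4^4 + 4|_4 = 1284 ⇒ 1283
(2) 1283|_4 = 4^(4 + 1) + 4^4 + 3 ↦ 5^(5 + 1) + 5^5 + 3|_5 = 18753 ⇒ 18752
(3) 18752|_5 = 5^(5 + 1) + 5^5 + 2 ↦ 6^(6 + 1) + 6^6 + 2|_6 = 326594 ⇒ 326593
(4) 326593|_6 = 6^(6 + 1) + 6^6 + 1 ↦ 7^(7 + 1) + 7^7 + 1|_7 = 6588345 ⇒ 6588344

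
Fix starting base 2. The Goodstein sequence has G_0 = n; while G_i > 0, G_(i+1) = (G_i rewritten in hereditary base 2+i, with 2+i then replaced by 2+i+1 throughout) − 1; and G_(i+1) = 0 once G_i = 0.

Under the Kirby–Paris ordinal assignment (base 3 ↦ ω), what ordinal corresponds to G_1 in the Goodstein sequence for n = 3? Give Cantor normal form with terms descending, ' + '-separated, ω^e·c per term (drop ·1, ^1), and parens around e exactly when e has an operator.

ω

G_0=3  [base 2] 2 + 1  →[2↦3]→  3 + 1 = 4  −1 ⇒ G_1=3
G_1=3  [base 3] 3  →[3↦4]→  4 = 4  −1 ⇒ G_2=3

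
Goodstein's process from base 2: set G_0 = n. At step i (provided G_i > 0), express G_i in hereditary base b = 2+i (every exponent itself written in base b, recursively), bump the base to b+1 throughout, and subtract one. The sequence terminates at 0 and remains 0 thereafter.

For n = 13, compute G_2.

G_0=13  [base 2] 2^(2 + 1) + 2^2 + 1  →[2↦3]→  3^(3 + 1) + 3^3 + 1 = 109  −1 ⇒ G_1=108
G_1=108  [base 3] 3^(3 + 1) + 3^3  →[3↦4]→  4^(4 + 1) + 4^4 = 1280  −1 ⇒ G_2=1279
G_2=1279  [base 4] 4^(4 + 1) + 3·4^3 + 3·4^2 + 3·4 + 3  →[4↦5]→  5^(5 + 1) + 3·5^3 + 3·5^2 + 3·5 + 3 = 16093  −1 ⇒ G_3=16092

1279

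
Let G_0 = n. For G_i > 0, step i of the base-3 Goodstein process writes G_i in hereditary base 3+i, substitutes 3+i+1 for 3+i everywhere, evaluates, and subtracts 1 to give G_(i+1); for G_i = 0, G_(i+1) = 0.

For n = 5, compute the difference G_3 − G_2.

0

(0) 5|_3 = 3 + 2 ↦ 4 + 2|_4 = 6 ⇒ 5
(1) 5|_4 = 4 + 1 ↦ 5 + 1|_5 = 6 ⇒ 5
(2) 5|_5 = 5 ↦ 6|_6 = 6 ⇒ 5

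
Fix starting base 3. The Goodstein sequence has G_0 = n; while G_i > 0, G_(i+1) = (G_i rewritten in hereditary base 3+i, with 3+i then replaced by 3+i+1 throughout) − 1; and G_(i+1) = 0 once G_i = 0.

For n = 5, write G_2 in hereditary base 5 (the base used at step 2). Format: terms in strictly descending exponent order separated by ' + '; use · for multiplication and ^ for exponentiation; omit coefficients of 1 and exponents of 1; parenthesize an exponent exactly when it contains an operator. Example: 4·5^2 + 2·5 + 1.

5

G_0=5  [base 3] 3 + 2  →[3↦4]→  4 + 2 = 6  −1 ⇒ G_1=5
G_1=5  [base 4] 4 + 1  →[4↦5]→  5 + 1 = 6  −1 ⇒ G_2=5
G_2=5  [base 5] 5  →[5↦6]→  6 = 6  −1 ⇒ G_3=5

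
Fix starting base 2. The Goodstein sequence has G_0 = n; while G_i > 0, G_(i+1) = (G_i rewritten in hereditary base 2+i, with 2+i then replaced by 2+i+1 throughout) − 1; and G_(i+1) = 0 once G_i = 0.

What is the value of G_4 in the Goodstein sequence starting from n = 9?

140743

step 0: 9 = 2^(2 + 1) + 1; sub 3 for 2: 3^(3 + 1) + 1; = 82; G_1 = 82−1 = 81
step 1: 81 = 3^(3 + 1); sub 4 for 3: 4^(4 + 1); = 1024; G_2 = 1024−1 = 1023
step 2: 1023 = 3·4^4 + 3·4^3 + 3·4^2 + 3·4 + 3; sub 5 for 4: 3·5^5 + 3·5^3 + 3·5^2 + 3·5 + 3; = 9843; G_3 = 9843−1 = 9842
step 3: 9842 = 3·5^5 + 3·5^3 + 3·5^2 + 3·5 + 2; sub 6 for 5: 3·6^6 + 3·6^3 + 3·6^2 + 3·6 + 2; = 140744; G_4 = 140744−1 = 140743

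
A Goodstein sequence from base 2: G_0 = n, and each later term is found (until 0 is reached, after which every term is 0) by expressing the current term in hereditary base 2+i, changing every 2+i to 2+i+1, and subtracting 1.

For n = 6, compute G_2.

G_0 = 6. HB_2(6) = 2^2 + 2. Bump = 30. G_1 = 29.
G_1 = 29. HB_3(29) = 3^3 + 2. Bump = 258. G_2 = 257.
G_2 = 257. HB_4(257) = 4^4 + 1. Bump = 3126. G_3 = 3125.

257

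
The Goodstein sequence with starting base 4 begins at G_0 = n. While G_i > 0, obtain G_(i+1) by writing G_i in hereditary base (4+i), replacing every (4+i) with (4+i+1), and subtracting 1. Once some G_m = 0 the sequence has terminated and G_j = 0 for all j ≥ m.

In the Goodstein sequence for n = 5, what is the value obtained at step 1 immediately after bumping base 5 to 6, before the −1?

6

i=0: 5 = 4 + 1 (b=4); 4→5: 5 + 1 = 6; 6−1 = 5
i=1: 5 = 5 (b=5); 5→6: 6 = 6; 6−1 = 5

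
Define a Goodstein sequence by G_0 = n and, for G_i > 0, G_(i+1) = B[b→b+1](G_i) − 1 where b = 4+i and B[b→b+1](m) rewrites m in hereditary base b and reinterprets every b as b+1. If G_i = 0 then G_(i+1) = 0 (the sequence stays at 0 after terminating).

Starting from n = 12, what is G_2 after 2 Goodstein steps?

15

G_0 = 12. HB_4(12) = 3·4. Bump = 15. G_1 = 14.
G_1 = 14. HB_5(14) = 2·5 + 4. Bump = 16. G_2 = 15.
G_2 = 15. HB_6(15) = 2·6 + 3. Bump = 17. G_3 = 16.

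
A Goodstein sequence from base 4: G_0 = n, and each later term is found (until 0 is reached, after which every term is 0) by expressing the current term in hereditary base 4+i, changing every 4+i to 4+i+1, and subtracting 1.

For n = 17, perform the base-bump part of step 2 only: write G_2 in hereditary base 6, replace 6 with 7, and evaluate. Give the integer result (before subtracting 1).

i=0: 17 = 4^2 + 1 (b=4); 4→5: 5^2 + 1 = 26; 26−1 = 25
i=1: 25 = 5^2 (b=5); 5→6: 6^2 = 36; 36−1 = 35

40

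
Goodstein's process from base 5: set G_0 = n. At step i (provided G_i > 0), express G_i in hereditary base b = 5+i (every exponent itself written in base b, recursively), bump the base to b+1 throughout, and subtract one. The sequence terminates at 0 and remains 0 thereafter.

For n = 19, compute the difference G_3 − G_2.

G_0 = 19. HB_5(19) = 3·5 + 4. Bump = 22. G_1 = 21.
G_1 = 21. HB_6(21) = 3·6 + 3. Bump = 24. G_2 = 23.
G_2 = 23. HB_7(23) = 3·7 + 2. Bump = 26. G_3 = 25.

2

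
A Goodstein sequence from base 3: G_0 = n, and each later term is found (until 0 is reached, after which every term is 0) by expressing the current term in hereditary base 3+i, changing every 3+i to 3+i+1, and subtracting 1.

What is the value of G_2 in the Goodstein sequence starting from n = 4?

G_0=4  [base 3] 3 + 1  →[3↦4]→  4 + 1 = 5  −1 ⇒ G_1=4
G_1=4  [base 4] 4  →[4↦5]→  5 = 5  −1 ⇒ G_2=4

4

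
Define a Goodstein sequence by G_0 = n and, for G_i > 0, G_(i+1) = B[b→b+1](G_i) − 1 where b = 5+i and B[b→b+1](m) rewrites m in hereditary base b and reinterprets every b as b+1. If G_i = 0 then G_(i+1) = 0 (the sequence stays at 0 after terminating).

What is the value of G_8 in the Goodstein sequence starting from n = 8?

base 5: 8 = 5 + 3; at 6: 6 + 3 = 9; next = 8
base 6: 8 = 6 + 2; at 7: 7 + 2 = 9; next = 8
base 7: 8 = 7 + 1; at 8: 8 + 1 = 9; next = 8
base 8: 8 = 8; at 9: 9 = 9; next = 8
base 9: 8 = 8; at 10: 8 = 8; next = 7
base 10: 7 = 7; at 11: 7 = 7; next = 6
base 11: 6 = 6; at 12: 6 = 6; next = 5
base 12: 5 = 5; at 13: 5 = 5; next = 4

4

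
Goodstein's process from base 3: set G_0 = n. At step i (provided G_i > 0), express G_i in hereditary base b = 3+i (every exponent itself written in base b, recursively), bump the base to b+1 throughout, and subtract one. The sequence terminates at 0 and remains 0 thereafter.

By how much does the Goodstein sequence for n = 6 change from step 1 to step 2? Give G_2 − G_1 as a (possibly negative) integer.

0

step 0: 6 = 2·3; sub 4 for 3: 2·4; = 8; G_1 = 8−1 = 7
step 1: 7 = 4 + 3; sub 5 for 4: 5 + 3; = 8; G_2 = 8−1 = 7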